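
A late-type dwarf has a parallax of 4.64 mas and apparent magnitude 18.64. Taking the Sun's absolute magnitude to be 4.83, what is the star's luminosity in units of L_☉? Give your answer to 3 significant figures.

L/L_☉ ≈ 1.39×10^-3

d = 1/p = 1000/4.64 mas = 215.5 pc
M = m − 5 log₁₀ d + 5 = 18.64 − 5·2.3335 + 5 = 11.973
M − M_☉ = 11.973 − 4.83 = 7.143
L/L_☉ = 10^(−0.4 × 7.143) = 1.390×10^-3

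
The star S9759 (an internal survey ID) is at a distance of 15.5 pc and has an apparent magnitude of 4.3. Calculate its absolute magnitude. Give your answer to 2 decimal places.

M ≈ 3.35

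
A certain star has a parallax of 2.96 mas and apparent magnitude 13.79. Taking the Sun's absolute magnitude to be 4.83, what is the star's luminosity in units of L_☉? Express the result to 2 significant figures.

L/L_☉ ≈ 0.30

d = 1/p = 1000/2.96 mas = 337.8 pc
M = m − 5 log₁₀ d + 5 = 13.79 − 5·2.5287 + 5 = 6.146
M − M_☉ = 6.146 − 4.83 = 1.316
L/L_☉ = 10^(−0.4 × 1.316) = 0.2975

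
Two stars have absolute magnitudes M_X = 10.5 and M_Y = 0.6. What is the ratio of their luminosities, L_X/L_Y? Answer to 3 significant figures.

L_X/L_Y ≈ 1.10×10^-4

ΔM = M_X − M_Y = 9.9
L_X/L_Y = 10^(−0.4 ΔM) = 10^-3.960 = 1.096×10^-4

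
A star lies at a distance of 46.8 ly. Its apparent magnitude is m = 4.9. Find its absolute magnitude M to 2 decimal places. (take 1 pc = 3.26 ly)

M ≈ 4.11

d = 46.8 ly / 3.26 = 14.36 pc
5 log₁₀(d/10 pc) = 5 log₁₀(14.36) − 5 = 0.785
M = m − 5 log₁₀(d/10) = 4.9 − 0.785 = 4.115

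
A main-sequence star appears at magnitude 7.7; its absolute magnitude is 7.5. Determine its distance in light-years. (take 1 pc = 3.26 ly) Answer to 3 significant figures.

d ≈ 35.7 ly

μ = m − M = 0.200
m − M = 5 log₁₀ d − 5
log₁₀ d = (m − M)/5 + 1 = 1.0400
d = 10^1.0400 = 10.96 pc
= 35.75 ly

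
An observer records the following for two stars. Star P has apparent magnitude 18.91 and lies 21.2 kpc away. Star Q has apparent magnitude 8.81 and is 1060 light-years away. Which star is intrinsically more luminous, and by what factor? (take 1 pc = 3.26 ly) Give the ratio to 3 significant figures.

Star Q is more luminous, by a factor of 2.58.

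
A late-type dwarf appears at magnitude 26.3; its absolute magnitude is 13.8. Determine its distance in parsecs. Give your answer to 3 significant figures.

Distance modulus: m − M = 26.3 − (13.8) = 12.500
m − M = 5 log₁₀ d − 5
log₁₀ d = (m − M)/5 + 1 = 3.5000
d = 10^3.5000 = 3162 pc

d ≈ 3160 pc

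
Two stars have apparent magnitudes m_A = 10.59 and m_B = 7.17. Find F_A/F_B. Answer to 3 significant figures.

Δm = 10.59 − (7.17) = 3.42
Flux ratio = 10^(−0.4 Δm) = 10^(−0.4 × 3.42) = 10^-1.368 = 0.04285

F_A/F_B ≈ 0.0429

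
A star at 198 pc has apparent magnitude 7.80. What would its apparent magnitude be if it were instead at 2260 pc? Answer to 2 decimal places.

m ≈ 13.09

Flux ∝ 1/d², so Δm = 5 log₁₀(d₂/d₁) = 5 log₁₀(2260/198) = 5.287
m₂ = m₁ + Δm = 7.80 + (5.287) = 13.087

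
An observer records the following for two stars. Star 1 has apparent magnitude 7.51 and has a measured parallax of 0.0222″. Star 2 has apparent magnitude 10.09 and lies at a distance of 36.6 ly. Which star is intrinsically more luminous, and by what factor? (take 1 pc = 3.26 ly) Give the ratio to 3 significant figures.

Star 1: d = 1/p = 1/0.0222″ = 45.05 pc
Star 1: M = m − 5 log₁₀ d + 5 = 7.51 − 5·1.6536 + 5 = 4.242
Star 2: d = 36.6 ly / 3.26 = 11.23 pc
Star 2: M = m − 5 log₁₀ d + 5 = 10.09 − 5·1.0503 + 5 = 9.839
ΔM = M_1 − M_2 = 4.242 − (9.839) = -5.597; smaller M is more luminous → Star 1.
L ratio = 10^(0.4 |ΔM|) = 10^2.239 = 173.3

Star 1 is more luminous, by a factor of 173.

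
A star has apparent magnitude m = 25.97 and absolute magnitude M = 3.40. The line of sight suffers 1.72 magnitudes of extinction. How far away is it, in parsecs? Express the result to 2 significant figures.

m − M = 5 log₁₀(d/10 pc) + A  ⇒  25.97 − (3.40) − 1.72 = 5 log₁₀(d/10)
20.850 = 5 log₁₀(d/10)
log₁₀ d = (m − M − A)/5 + 1 = 5.1700
d = 10^5.1700 = 147900 pc

d ≈ 150000 pc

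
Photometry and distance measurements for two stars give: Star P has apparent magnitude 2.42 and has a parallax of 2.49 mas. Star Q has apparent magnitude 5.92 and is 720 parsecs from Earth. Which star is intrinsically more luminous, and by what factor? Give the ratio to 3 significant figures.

Star P is more luminous, by a factor of 7.82.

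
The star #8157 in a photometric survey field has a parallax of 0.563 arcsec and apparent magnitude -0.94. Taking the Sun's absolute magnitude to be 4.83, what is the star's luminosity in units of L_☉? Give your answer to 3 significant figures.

L/L_☉ ≈ 6.41

d = 1/p = 1/0.563″ = 1.776 pc
M = m − 5 log₁₀ d + 5 = -0.94 − 5·0.2495 + 5 = 2.813
M − M_☉ = 2.813 − 4.83 = -2.017
L/L_☉ = 10^(−0.4 × -2.017) = 6.412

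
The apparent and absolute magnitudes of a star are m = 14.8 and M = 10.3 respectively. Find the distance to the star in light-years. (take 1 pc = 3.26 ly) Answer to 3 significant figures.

μ = m − M = 4.500
m − M = 5 log₁₀ d − 5
log₁₀ d = (m − M)/5 + 1 = 1.9000
d = 10^1.9000 = 79.43 pc
= 259.0 ly

d ≈ 259 ly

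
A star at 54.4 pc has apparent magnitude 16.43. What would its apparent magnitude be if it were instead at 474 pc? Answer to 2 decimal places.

m ≈ 21.13

Flux ∝ 1/d², so Δm = 5 log₁₀(d₂/d₁) = 5 log₁₀(474/54.4) = 4.701
m₂ = m₁ + Δm = 16.43 + (4.701) = 21.131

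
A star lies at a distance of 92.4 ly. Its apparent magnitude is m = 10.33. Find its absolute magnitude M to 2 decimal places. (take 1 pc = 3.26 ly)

M ≈ 8.07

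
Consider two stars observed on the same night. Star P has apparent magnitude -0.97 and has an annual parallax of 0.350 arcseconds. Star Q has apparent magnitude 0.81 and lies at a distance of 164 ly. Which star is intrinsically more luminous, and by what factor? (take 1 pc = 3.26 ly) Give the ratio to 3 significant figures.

Star Q is more luminous, by a factor of 60.2.

Star P: d = 1/p = 1/0.350″ = 2.857 pc
Star P: M = m − 5 log₁₀ d + 5 = -0.97 − 5·0.4559 + 5 = 1.750
Star Q: d = 164 ly / 3.26 = 50.31 pc
Star Q: M = m − 5 log₁₀ d + 5 = 0.81 − 5·1.7016 + 5 = -2.698
ΔM = M_P − M_Q = 1.750 − (-2.698) = 4.448; smaller M is more luminous → Star Q.
L ratio = 10^(0.4 |ΔM|) = 10^1.779 = 60.17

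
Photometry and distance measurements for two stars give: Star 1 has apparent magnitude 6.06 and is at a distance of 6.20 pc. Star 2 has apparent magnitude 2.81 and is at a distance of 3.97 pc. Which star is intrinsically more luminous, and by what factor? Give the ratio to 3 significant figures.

Star 2 is more luminous, by a factor of 8.18.

Star 1: M = m − 5 log₁₀ d + 5 = 6.06 − 5·0.7924 + 5 = 7.098
Star 2: M = m − 5 log₁₀ d + 5 = 2.81 − 5·0.5988 + 5 = 4.816
ΔM = M_1 − M_2 = 7.098 − (4.816) = 2.282; smaller M is more luminous → Star 2.
L ratio = 10^(0.4 |ΔM|) = 10^0.913 = 8.181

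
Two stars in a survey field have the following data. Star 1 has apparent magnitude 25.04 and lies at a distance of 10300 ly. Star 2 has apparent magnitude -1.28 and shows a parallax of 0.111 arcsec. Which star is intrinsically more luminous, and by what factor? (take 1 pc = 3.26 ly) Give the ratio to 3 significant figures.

Star 2 is more luminous, by a factor of 274000.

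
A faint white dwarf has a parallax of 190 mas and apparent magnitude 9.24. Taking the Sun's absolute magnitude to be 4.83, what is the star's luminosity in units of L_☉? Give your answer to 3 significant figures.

d = 1/p = 1000/190 mas = 5.263 pc
M = m − 5 log₁₀ d + 5 = 9.24 − 5·0.7212 + 5 = 10.634
M − M_☉ = 10.634 − 4.83 = 5.804
L/L_☉ = 10^(−0.4 × 5.804) = 4.770×10^-3

L/L_☉ ≈ 4.77×10^-3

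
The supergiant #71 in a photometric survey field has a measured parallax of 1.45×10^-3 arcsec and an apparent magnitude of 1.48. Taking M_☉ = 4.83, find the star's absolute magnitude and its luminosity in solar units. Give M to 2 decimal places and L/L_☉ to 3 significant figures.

d = 1/p = 1/1.45×10^-3″ = 689.7 pc
M = m − 5 log₁₀ d + 5 = 1.48 − 5·2.8386 + 5 = -7.713
M − M_☉ = -7.713 − 4.83 = -12.543
L/L_☉ = 10^(−0.4 × -12.543) = 104100

M ≈ -7.71; L/L_☉ ≈ 104000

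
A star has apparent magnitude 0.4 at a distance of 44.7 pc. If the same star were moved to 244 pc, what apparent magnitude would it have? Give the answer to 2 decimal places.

m ≈ 4.09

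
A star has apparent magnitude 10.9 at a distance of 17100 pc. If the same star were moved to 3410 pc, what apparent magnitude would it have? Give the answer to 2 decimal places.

m ≈ 7.40

Flux ∝ 1/d², so Δm = 5 log₁₀(d₂/d₁) = 5 log₁₀(3410/17100) = -3.501
m₂ = m₁ + Δm = 10.9 + (-3.501) = 7.399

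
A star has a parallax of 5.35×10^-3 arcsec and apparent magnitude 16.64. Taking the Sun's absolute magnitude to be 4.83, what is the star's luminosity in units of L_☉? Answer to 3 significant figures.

d = 1/p = 1/5.35×10^-3″ = 186.9 pc
M = m − 5 log₁₀ d + 5 = 16.64 − 5·2.2716 + 5 = 10.282
M − M_☉ = 10.282 − 4.83 = 5.452
L/L_☉ = 10^(−0.4 × 5.452) = 6.596×10^-3

L/L_☉ ≈ 6.60×10^-3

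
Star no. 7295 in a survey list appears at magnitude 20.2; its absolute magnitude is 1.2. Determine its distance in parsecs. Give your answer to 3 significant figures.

μ = m − M = 19.000
m − M = 5 log₁₀ d − 5
log₁₀ d = (m − M)/5 + 1 = 4.8000
d = 10^4.8000 = 63100 pc

d ≈ 63100 pc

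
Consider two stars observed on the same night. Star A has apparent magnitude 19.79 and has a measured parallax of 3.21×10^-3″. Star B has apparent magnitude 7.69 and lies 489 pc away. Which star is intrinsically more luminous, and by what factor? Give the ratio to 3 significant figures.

Star B is more luminous, by a factor of 170000.

Star A: d = 1/p = 1/3.21×10^-3″ = 311.5 pc
Star A: M = m − 5 log₁₀ d + 5 = 19.79 − 5·2.4935 + 5 = 12.323
Star B: M = m − 5 log₁₀ d + 5 = 7.69 − 5·2.6893 + 5 = -0.757
ΔM = M_A − M_B = 12.323 − (-0.757) = 13.079; smaller M is more luminous → Star B.
L ratio = 10^(0.4 |ΔM|) = 10^5.232 = 170500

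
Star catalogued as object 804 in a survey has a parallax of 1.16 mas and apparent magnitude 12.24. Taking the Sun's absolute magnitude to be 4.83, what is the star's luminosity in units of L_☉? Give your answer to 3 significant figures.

d = 1/p = 1000/1.16 mas = 862.1 pc
M = m − 5 log₁₀ d + 5 = 12.24 − 5·2.9355 + 5 = 2.562
M − M_☉ = 2.562 − 4.83 = -2.268
L/L_☉ = 10^(−0.4 × -2.268) = 8.074

L/L_☉ ≈ 8.07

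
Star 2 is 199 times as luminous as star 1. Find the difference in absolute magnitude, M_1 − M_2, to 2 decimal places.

Pogson: ΔM = −2.5 log₁₀(ratio) = −2.5 log₁₀(199) = −2.5 × 2.2989 = -5.747
Star 2 is brighter so has the smaller magnitude: M_1 − M_2 is positive.

M_1 − M_2 ≈ 5.75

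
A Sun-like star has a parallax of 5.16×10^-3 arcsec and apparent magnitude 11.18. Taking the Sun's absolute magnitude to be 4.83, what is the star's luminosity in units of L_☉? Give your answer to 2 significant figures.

L/L_☉ ≈ 1.1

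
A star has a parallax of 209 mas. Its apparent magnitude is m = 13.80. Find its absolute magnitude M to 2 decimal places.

M ≈ 15.40

p = 209 mas = 0.209″ → d = 1/p = 4.785 pc
5 log₁₀(d/10 pc) = 5 log₁₀(4.785) − 5 = -1.601
M = m − 5 log₁₀(d/10) = 13.80 + 1.601 = 15.401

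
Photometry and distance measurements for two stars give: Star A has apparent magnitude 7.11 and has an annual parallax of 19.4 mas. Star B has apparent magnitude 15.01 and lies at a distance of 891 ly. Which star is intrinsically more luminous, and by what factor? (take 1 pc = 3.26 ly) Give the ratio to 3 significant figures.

Star A is more luminous, by a factor of 51.4.

Star A: p = 19.4 mas = 0.0194″ → d = 1/p = 51.55 pc
Star A: M = m − 5 log₁₀ d + 5 = 7.11 − 5·1.7122 + 5 = 3.549
Star B: d = 891 ly / 3.26 = 273.3 pc
Star B: M = m − 5 log₁₀ d + 5 = 15.01 − 5·2.4367 + 5 = 7.827
ΔM = M_A − M_B = 3.549 − (7.827) = -4.278; smaller M is more luminous → Star A.
L ratio = 10^(0.4 |ΔM|) = 10^1.711 = 51.41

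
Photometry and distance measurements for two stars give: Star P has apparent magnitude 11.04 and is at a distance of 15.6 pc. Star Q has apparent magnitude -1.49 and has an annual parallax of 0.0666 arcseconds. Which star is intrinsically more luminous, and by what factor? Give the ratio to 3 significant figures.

Star Q is more luminous, by a factor of 95200.

Star P: M = m − 5 log₁₀ d + 5 = 11.04 − 5·1.1931 + 5 = 10.074
Star Q: d = 1/p = 1/0.0666″ = 15.02 pc
Star Q: M = m − 5 log₁₀ d + 5 = -1.49 − 5·1.1765 + 5 = -2.373
ΔM = M_P − M_Q = 10.074 − (-2.373) = 12.447; smaller M is more luminous → Star Q.
L ratio = 10^(0.4 |ΔM|) = 10^4.979 = 95240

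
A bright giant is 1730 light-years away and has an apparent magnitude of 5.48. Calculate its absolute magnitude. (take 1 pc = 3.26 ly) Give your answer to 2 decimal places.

d = 1730 ly / 3.26 = 530.7 pc
5 log₁₀(d/10 pc) = 5 log₁₀(530.7) − 5 = 8.624
M = m − 5 log₁₀(d/10) = 5.48 − 8.624 = -3.144

M ≈ -3.14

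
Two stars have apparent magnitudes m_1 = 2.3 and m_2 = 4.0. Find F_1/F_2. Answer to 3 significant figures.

F_1/F_2 ≈ 4.79

Δm = 2.3 − (4.0) = -1.7
Flux ratio = 10^(−0.4 Δm) = 10^(−0.4 × -1.7) = 10^0.680 = 4.786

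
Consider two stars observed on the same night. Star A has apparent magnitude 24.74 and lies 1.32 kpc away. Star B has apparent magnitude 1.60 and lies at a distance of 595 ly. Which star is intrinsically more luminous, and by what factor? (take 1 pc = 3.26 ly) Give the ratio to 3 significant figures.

Star B is more luminous, by a factor of 3.45×10^7.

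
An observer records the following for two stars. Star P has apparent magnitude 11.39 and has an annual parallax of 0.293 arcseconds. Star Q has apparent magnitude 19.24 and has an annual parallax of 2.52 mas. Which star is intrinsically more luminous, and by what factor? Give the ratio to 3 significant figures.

Star Q is more luminous, by a factor of 9.79.

Star P: d = 1/p = 1/0.293″ = 3.413 pc
Star P: M = m − 5 log₁₀ d + 5 = 11.39 − 5·0.5331 + 5 = 13.724
Star Q: p = 2.52 mas = 2.52×10^-3″ → d = 1/p = 396.8 pc
Star Q: M = m − 5 log₁₀ d + 5 = 19.24 − 5·2.5986 + 5 = 11.247
ΔM = M_P − M_Q = 13.724 − (11.247) = 2.477; smaller M is more luminous → Star Q.
L ratio = 10^(0.4 |ΔM|) = 10^0.991 = 9.793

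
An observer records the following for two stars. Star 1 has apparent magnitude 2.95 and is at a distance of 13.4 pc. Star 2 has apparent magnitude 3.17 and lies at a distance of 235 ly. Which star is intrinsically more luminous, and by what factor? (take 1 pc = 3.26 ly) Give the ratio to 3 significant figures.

Star 1: M = m − 5 log₁₀ d + 5 = 2.95 − 5·1.1271 + 5 = 2.314
Star 2: d = 235 ly / 3.26 = 72.09 pc
Star 2: M = m − 5 log₁₀ d + 5 = 3.17 − 5·1.8579 + 5 = -1.119
ΔM = M_1 − M_2 = 2.314 − (-1.119) = 3.434; smaller M is more luminous → Star 2.
L ratio = 10^(0.4 |ΔM|) = 10^1.373 = 23.63

Star 2 is more luminous, by a factor of 23.6.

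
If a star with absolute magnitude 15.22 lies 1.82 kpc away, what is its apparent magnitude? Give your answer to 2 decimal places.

m ≈ 26.52

d = 1.82 kpc = 1820 pc
m = M + 5 log₁₀ d − 5 = 15.22 + 5·3.2601 − 5 = 26.520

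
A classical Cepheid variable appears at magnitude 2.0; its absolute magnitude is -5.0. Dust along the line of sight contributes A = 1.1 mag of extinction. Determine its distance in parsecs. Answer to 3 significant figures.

d ≈ 151 pc

m − M = 5 log₁₀(d/10 pc) + A  ⇒  2.0 − (-5.0) − 1.1 = 5 log₁₀(d/10)
5.900 = 5 log₁₀(d/10)
log₁₀ d = (m − M − A)/5 + 1 = 2.1800
d = 10^2.1800 = 151.4 pc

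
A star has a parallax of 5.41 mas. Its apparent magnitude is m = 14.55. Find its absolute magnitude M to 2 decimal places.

p = 5.41 mas = 5.41×10^-3″ → d = 1/p = 184.8 pc
5 log₁₀(d/10 pc) = 5 log₁₀(184.8) − 5 = 6.334
M = m − 5 log₁₀(d/10) = 14.55 − 6.334 = 8.216

M ≈ 8.22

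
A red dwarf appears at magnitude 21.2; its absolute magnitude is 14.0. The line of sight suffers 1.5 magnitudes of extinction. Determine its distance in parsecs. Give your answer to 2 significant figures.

m − M = 5 log₁₀(d/10 pc) + A  ⇒  21.2 − (14.0) − 1.5 = 5 log₁₀(d/10)
5.700 = 5 log₁₀(d/10)
log₁₀ d = (m − M − A)/5 + 1 = 2.1400
d = 10^2.1400 = 138.0 pc

d ≈ 140 pc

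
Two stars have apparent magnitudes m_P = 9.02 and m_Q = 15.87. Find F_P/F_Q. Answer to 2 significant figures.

Magnitude difference = -6.85
Flux ratio = 10^(−0.4 Δm) = 10^(−0.4 × -6.85) = 10^2.740 = 549.5

F_P/F_Q ≈ 550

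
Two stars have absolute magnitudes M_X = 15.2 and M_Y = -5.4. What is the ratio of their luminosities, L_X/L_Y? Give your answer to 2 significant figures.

L_X/L_Y ≈ 5.8×10^-9

ΔM = M_X − M_Y = 20.6
L_X/L_Y = 10^(−0.4 ΔM) = 10^-8.240 = 5.754×10^-9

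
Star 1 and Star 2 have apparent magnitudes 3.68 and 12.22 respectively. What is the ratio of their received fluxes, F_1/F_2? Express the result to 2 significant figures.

F_1/F_2 ≈ 2600

Δm = 3.68 − (12.22) = -8.54
Flux ratio = 10^(−0.4 Δm) = 10^(−0.4 × -8.54) = 10^3.416 = 2606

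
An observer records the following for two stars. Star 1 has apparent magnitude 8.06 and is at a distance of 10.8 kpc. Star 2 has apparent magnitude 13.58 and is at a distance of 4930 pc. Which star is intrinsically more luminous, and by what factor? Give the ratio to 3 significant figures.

Star 1: d = 10.8 kpc = 10800 pc
Star 1: M = m − 5 log₁₀ d + 5 = 8.06 − 5·4.0334 + 5 = -7.107
Star 2: M = m − 5 log₁₀ d + 5 = 13.58 − 5·3.6928 + 5 = 0.116
ΔM = M_1 − M_2 = -7.107 − (0.116) = -7.223; smaller M is more luminous → Star 1.
L ratio = 10^(0.4 |ΔM|) = 10^2.889 = 774.7

Star 1 is more luminous, by a factor of 775.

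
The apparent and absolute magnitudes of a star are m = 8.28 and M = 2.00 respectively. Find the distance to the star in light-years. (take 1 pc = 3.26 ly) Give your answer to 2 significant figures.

μ = m − M = 6.280
m − M = 5 log₁₀ d − 5
log₁₀ d = (m − M)/5 + 1 = 2.2560
d = 10^2.2560 = 180.3 pc
= 587.8 ly

d ≈ 590 ly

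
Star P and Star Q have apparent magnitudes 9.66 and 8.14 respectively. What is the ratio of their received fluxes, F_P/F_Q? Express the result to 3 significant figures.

F_P/F_Q ≈ 0.247

Magnitude difference = 1.52
Flux ratio = 10^(−0.4 Δm) = 10^(−0.4 × 1.52) = 10^-0.608 = 0.2466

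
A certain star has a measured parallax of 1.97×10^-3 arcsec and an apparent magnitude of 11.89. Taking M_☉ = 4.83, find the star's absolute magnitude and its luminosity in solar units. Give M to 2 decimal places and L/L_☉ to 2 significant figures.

d = 1/p = 1/1.97×10^-3″ = 507.6 pc
M = m − 5 log₁₀ d + 5 = 11.89 − 5·2.7055 + 5 = 3.362
M − M_☉ = 3.362 − 4.83 = -1.468
L/L_☉ = 10^(−0.4 × -1.468) = 3.864

M ≈ 3.36; L/L_☉ ≈ 3.9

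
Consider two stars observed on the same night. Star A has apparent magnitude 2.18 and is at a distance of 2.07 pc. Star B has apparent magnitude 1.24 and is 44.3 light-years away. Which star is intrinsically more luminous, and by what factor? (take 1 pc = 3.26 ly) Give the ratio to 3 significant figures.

Star A: M = m − 5 log₁₀ d + 5 = 2.18 − 5·0.3160 + 5 = 5.600
Star B: d = 44.3 ly / 3.26 = 13.59 pc
Star B: M = m − 5 log₁₀ d + 5 = 1.24 − 5·1.1332 + 5 = 0.574
ΔM = M_A − M_B = 5.600 − (0.574) = 5.026; smaller M is more luminous → Star B.
L ratio = 10^(0.4 |ΔM|) = 10^2.010 = 102.4

Star B is more luminous, by a factor of 102.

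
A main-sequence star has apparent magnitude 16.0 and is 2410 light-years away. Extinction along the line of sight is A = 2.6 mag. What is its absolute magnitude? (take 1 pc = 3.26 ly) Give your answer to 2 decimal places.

M ≈ 4.06

d = 2410 ly / 3.26 = 739.3 pc
5 log₁₀(d/10 pc) = 5 log₁₀(739.3) − 5 = 9.344
M = m − 5 log₁₀(d/10) − A = 16.0 − 9.344 − 2.6 = 4.056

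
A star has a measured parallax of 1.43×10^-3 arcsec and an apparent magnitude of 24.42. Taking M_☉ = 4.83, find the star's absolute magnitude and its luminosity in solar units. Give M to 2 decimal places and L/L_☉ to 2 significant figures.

M ≈ 15.20; L/L_☉ ≈ 7.1×10^-5

d = 1/p = 1/1.43×10^-3″ = 699.3 pc
M = m − 5 log₁₀ d + 5 = 24.42 − 5·2.8447 + 5 = 15.197
M − M_☉ = 15.197 − 4.83 = 10.367
L/L_☉ = 10^(−0.4 × 10.367) = 7.134×10^-5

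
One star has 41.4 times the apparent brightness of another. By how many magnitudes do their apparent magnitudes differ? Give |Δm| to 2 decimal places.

Pogson: Δm = −2.5 log₁₀(ratio) = −2.5 log₁₀(41.4) = −2.5 × 1.6170 = -4.043

|Δm| ≈ 4.04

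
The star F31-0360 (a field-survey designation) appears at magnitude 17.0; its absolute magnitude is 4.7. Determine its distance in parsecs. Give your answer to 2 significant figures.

d ≈ 2900 pc

Distance modulus: m − M = 17.0 − (4.7) = 12.300
m − M = 5 log₁₀ d − 5
log₁₀ d = (m − M)/5 + 1 = 3.4600
d = 10^3.4600 = 2884 pc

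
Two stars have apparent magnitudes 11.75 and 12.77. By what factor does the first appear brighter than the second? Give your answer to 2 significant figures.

Magnitude difference = -1.02
Flux ratio = 10^(−0.4 Δm) = 10^(−0.4 × -1.02) = 10^0.408 = 2.559

2.6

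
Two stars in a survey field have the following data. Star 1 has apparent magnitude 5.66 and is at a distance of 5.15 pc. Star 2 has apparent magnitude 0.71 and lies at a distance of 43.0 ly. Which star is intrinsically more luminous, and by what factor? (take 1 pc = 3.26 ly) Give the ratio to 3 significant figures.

Star 2 is more luminous, by a factor of 626.

Star 1: M = m − 5 log₁₀ d + 5 = 5.66 − 5·0.7118 + 5 = 7.101
Star 2: d = 43.0 ly / 3.26 = 13.19 pc
Star 2: M = m − 5 log₁₀ d + 5 = 0.71 − 5·1.1203 + 5 = 0.109
ΔM = M_1 − M_2 = 7.101 − (0.109) = 6.992; smaller M is more luminous → Star 2.
L ratio = 10^(0.4 |ΔM|) = 10^2.797 = 626.5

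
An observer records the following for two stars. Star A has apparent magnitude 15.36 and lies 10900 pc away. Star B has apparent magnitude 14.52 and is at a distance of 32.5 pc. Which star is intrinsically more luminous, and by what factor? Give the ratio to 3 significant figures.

Star A: M = m − 5 log₁₀ d + 5 = 15.36 − 5·4.0374 + 5 = 0.173
Star B: M = m − 5 log₁₀ d + 5 = 14.52 − 5·1.5119 + 5 = 11.961
ΔM = M_A − M_B = 0.173 − (11.961) = -11.788; smaller M is more luminous → Star A.
L ratio = 10^(0.4 |ΔM|) = 10^4.715 = 51890

Star A is more luminous, by a factor of 51900.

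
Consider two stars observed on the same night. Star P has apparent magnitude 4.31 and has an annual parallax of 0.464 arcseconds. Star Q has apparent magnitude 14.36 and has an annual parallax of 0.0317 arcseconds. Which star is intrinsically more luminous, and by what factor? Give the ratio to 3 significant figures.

Star P: d = 1/p = 1/0.464″ = 2.155 pc
Star P: M = m − 5 log₁₀ d + 5 = 4.31 − 5·0.3335 + 5 = 7.643
Star Q: d = 1/p = 1/0.0317″ = 31.55 pc
Star Q: M = m − 5 log₁₀ d + 5 = 14.36 − 5·1.4989 + 5 = 11.865
ΔM = M_P − M_Q = 7.643 − (11.865) = -4.223; smaller M is more luminous → Star P.
L ratio = 10^(0.4 |ΔM|) = 10^1.689 = 48.87

Star P is more luminous, by a factor of 48.9.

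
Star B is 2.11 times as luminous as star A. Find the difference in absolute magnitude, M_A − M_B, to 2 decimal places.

Pogson: ΔM = −2.5 log₁₀(ratio) = −2.5 log₁₀(2.11) = −2.5 × 0.3243 = -0.811
Star B is brighter so has the smaller magnitude: M_A − M_B is positive.

M_A − M_B ≈ 0.81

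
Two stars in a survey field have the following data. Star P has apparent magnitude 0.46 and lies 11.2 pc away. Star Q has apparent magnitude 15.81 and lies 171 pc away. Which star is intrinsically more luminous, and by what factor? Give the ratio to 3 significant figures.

Star P is more luminous, by a factor of 5920.

Star P: M = m − 5 log₁₀ d + 5 = 0.46 − 5·1.0492 + 5 = 0.214
Star Q: M = m − 5 log₁₀ d + 5 = 15.81 − 5·2.2330 + 5 = 9.645
ΔM = M_P − M_Q = 0.214 − (9.645) = -9.431; smaller M is more luminous → Star P.
L ratio = 10^(0.4 |ΔM|) = 10^3.772 = 5922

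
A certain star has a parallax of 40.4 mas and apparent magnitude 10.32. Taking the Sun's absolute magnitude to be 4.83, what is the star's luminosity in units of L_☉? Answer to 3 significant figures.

L/L_☉ ≈ 0.0390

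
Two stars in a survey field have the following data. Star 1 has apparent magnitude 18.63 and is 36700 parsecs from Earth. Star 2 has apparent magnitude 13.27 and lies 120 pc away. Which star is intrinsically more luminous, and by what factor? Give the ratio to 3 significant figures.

Star 1: M = m − 5 log₁₀ d + 5 = 18.63 − 5·4.5647 + 5 = 0.807
Star 2: M = m − 5 log₁₀ d + 5 = 13.27 − 5·2.0792 + 5 = 7.874
ΔM = M_1 − M_2 = 0.807 − (7.874) = -7.067; smaller M is more luminous → Star 1.
L ratio = 10^(0.4 |ΔM|) = 10^2.827 = 671.4

Star 1 is more luminous, by a factor of 671.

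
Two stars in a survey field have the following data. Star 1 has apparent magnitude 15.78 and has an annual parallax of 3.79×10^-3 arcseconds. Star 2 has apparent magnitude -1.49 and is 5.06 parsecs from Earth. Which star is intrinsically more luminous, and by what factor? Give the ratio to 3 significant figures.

Star 1: d = 1/p = 1/3.79×10^-3″ = 263.9 pc
Star 1: M = m − 5 log₁₀ d + 5 = 15.78 − 5·2.4214 + 5 = 8.673
Star 2: M = m − 5 log₁₀ d + 5 = -1.49 − 5·0.7042 + 5 = -0.011
ΔM = M_1 − M_2 = 8.673 − (-0.011) = 8.684; smaller M is more luminous → Star 2.
L ratio = 10^(0.4 |ΔM|) = 10^3.474 = 2976

Star 2 is more luminous, by a factor of 2980.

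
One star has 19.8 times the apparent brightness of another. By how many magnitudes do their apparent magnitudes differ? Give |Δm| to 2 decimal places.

|Δm| ≈ 3.24

Pogson: Δm = −2.5 log₁₀(ratio) = −2.5 log₁₀(19.8) = −2.5 × 1.2967 = -3.242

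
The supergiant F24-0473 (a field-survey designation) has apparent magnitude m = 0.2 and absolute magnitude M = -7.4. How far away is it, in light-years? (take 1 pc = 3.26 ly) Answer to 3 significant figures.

d ≈ 1080 ly

Distance modulus: m − M = 0.2 − (-7.4) = 7.600
m − M = 5 log₁₀ d − 5
log₁₀ d = (m − M)/5 + 1 = 2.5200
d = 10^2.5200 = 331.1 pc
= 1079 ly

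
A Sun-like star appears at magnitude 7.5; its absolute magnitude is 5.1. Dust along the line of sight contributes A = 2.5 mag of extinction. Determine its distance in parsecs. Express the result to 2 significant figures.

d ≈ 9.5 pc

m − M = 5 log₁₀(d/10 pc) + A  ⇒  7.5 − (5.1) − 2.5 = 5 log₁₀(d/10)
-0.100 = 5 log₁₀(d/10)
log₁₀ d = (m − M − A)/5 + 1 = 0.9800
d = 10^0.9800 = 9.550 pc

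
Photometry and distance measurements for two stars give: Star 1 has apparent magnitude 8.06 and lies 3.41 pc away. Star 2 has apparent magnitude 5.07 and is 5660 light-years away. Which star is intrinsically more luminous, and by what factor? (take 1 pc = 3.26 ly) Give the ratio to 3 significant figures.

Star 2 is more luminous, by a factor of 4.07×10^6.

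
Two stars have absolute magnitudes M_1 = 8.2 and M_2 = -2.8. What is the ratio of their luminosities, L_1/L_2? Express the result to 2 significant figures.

ΔM = M_1 − M_2 = 11.0
L_1/L_2 = 10^(−0.4 ΔM) = 10^-4.400 = 3.981×10^-5

L_1/L_2 ≈ 4.0×10^-5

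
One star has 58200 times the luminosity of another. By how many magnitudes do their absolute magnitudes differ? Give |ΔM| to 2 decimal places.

Pogson: ΔM = −2.5 log₁₀(ratio) = −2.5 log₁₀(58200) = −2.5 × 4.7649 = -11.912

|ΔM| ≈ 11.91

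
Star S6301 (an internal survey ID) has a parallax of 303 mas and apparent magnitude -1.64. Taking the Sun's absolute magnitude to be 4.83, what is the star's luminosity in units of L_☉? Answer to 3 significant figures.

L/L_☉ ≈ 42.2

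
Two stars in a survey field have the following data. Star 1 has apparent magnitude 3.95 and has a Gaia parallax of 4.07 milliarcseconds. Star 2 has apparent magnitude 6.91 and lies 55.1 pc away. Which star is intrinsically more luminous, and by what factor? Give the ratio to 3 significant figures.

Star 1 is more luminous, by a factor of 304.

Star 1: p = 4.07 mas = 4.07×10^-3″ → d = 1/p = 245.7 pc
Star 1: M = m − 5 log₁₀ d + 5 = 3.95 − 5·2.3904 + 5 = -3.002
Star 2: M = m − 5 log₁₀ d + 5 = 6.91 − 5·1.7412 + 5 = 3.204
ΔM = M_1 − M_2 = -3.002 − (3.204) = -6.206; smaller M is more luminous → Star 1.
L ratio = 10^(0.4 |ΔM|) = 10^2.483 = 303.7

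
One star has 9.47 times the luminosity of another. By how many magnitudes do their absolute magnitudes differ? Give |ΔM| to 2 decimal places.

Pogson: ΔM = −2.5 log₁₀(ratio) = −2.5 log₁₀(9.47) = −2.5 × 0.9763 = -2.441

|ΔM| ≈ 2.44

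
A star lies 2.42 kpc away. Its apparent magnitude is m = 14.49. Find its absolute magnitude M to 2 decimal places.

M ≈ 2.57

d = 2.42 kpc = 2420 pc
5 log₁₀(d/10 pc) = 5 log₁₀(2420) − 5 = 11.919
M = m − 5 log₁₀(d/10) = 14.49 − 11.919 = 2.571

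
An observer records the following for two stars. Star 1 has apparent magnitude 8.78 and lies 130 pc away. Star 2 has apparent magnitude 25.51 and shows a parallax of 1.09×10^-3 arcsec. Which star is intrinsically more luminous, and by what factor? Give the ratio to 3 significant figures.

Star 1 is more luminous, by a factor of 98800.

Star 1: M = m − 5 log₁₀ d + 5 = 8.78 − 5·2.1139 + 5 = 3.210
Star 2: d = 1/p = 1/1.09×10^-3″ = 917.4 pc
Star 2: M = m − 5 log₁₀ d + 5 = 25.51 − 5·2.9626 + 5 = 15.697
ΔM = M_1 − M_2 = 3.210 − (15.697) = -12.487; smaller M is more luminous → Star 1.
L ratio = 10^(0.4 |ΔM|) = 10^4.995 = 98800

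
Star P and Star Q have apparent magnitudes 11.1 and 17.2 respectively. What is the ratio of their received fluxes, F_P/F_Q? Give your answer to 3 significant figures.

F_P/F_Q ≈ 275

Δm = 11.1 − (17.2) = -6.1
Flux ratio = 10^(−0.4 Δm) = 10^(−0.4 × -6.1) = 10^2.440 = 275.4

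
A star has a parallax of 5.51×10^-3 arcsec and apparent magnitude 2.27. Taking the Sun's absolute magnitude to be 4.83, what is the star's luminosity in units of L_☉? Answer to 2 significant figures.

d = 1/p = 1/5.51×10^-3″ = 181.5 pc
M = m − 5 log₁₀ d + 5 = 2.27 − 5·2.2588 + 5 = -4.024
M − M_☉ = -4.024 − 4.83 = -8.854
L/L_☉ = 10^(−0.4 × -8.854) = 3481

L/L_☉ ≈ 3500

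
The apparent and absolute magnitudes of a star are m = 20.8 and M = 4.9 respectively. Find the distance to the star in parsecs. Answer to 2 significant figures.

d ≈ 15000 pc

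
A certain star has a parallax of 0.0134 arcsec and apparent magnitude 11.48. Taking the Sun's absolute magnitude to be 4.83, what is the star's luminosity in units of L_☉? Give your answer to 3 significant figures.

d = 1/p = 1/0.0134″ = 74.63 pc
M = m − 5 log₁₀ d + 5 = 11.48 − 5·1.8729 + 5 = 7.116
M − M_☉ = 7.116 − 4.83 = 2.286
L/L_☉ = 10^(−0.4 × 2.286) = 0.1218

L/L_☉ ≈ 0.122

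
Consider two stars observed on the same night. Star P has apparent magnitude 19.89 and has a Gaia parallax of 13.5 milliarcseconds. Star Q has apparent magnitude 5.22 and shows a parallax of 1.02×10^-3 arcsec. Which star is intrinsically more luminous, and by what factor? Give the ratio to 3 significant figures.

Star P: p = 13.5 mas = 0.0135″ → d = 1/p = 74.07 pc
Star P: M = m − 5 log₁₀ d + 5 = 19.89 − 5·1.8697 + 5 = 15.542
Star Q: d = 1/p = 1/1.02×10^-3″ = 980.4 pc
Star Q: M = m − 5 log₁₀ d + 5 = 5.22 − 5·2.9914 + 5 = -4.737
ΔM = M_P − M_Q = 15.542 − (-4.737) = 20.279; smaller M is more luminous → Star Q.
L ratio = 10^(0.4 |ΔM|) = 10^8.111 = 1.293×10^8

Star Q is more luminous, by a factor of 1.29×10^8.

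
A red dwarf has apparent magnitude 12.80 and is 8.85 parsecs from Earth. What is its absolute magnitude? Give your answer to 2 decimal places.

5 log₁₀(d/10 pc) = 5 log₁₀(8.850) − 5 = -0.265
M = m − 5 log₁₀(d/10) = 12.80 + 0.265 = 13.065

M ≈ 13.07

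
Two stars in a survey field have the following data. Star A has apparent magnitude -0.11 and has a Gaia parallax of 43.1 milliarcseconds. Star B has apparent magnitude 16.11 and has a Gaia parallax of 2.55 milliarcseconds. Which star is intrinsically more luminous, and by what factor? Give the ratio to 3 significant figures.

Star A: p = 43.1 mas = 0.0431″ → d = 1/p = 23.20 pc
Star A: M = m − 5 log₁₀ d + 5 = -0.11 − 5·1.3655 + 5 = -1.938
Star B: p = 2.55 mas = 2.55×10^-3″ → d = 1/p = 392.2 pc
Star B: M = m − 5 log₁₀ d + 5 = 16.11 − 5·2.5935 + 5 = 8.143
ΔM = M_A − M_B = -1.938 − (8.143) = -10.080; smaller M is more luminous → Star A.
L ratio = 10^(0.4 |ΔM|) = 10^4.032 = 10770

Star A is more luminous, by a factor of 10800.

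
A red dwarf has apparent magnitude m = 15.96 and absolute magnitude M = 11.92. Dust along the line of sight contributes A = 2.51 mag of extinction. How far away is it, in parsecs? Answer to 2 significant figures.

m − M = 5 log₁₀(d/10 pc) + A  ⇒  15.96 − (11.92) − 2.51 = 5 log₁₀(d/10)
1.530 = 5 log₁₀(d/10)
log₁₀ d = (m − M − A)/5 + 1 = 1.3060
d = 10^1.3060 = 20.23 pc

d ≈ 20 pc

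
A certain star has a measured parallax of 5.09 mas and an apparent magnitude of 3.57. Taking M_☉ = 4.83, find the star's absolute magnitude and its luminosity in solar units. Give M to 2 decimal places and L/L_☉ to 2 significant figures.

M ≈ -2.90; L/L_☉ ≈ 1200

d = 1/p = 1000/5.09 mas = 196.5 pc
M = m − 5 log₁₀ d + 5 = 3.57 − 5·2.2933 + 5 = -2.896
M − M_☉ = -2.896 − 4.83 = -7.726
L/L_☉ = 10^(−0.4 × -7.726) = 1232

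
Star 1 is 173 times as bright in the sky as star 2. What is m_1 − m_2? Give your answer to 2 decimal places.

Pogson: Δm = −2.5 log₁₀(ratio) = −2.5 log₁₀(173) = −2.5 × 2.2380 = -5.595
Star 1 is brighter, so it has the smaller magnitude: the difference is negative.

m_1 − m_2 ≈ -5.60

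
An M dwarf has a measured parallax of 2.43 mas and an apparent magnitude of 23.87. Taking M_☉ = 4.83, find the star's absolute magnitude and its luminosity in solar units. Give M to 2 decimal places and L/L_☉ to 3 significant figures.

M ≈ 15.80; L/L_☉ ≈ 4.10×10^-5

d = 1/p = 1000/2.43 mas = 411.5 pc
M = m − 5 log₁₀ d + 5 = 23.87 − 5·2.6144 + 5 = 15.798
M − M_☉ = 15.798 − 4.83 = 10.968
L/L_☉ = 10^(−0.4 × 10.968) = 4.100×10^-5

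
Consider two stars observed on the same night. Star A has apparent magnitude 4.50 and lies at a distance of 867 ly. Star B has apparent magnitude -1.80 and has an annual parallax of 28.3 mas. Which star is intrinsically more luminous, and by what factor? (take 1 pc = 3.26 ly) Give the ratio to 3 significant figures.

Star B is more luminous, by a factor of 5.85.

Star A: d = 867 ly / 3.26 = 266.0 pc
Star A: M = m − 5 log₁₀ d + 5 = 4.50 − 5·2.4248 + 5 = -2.624
Star B: p = 28.3 mas = 0.0283″ → d = 1/p = 35.34 pc
Star B: M = m − 5 log₁₀ d + 5 = -1.80 − 5·1.5482 + 5 = -4.541
ΔM = M_A − M_B = -2.624 − (-4.541) = 1.917; smaller M is more luminous → Star B.
L ratio = 10^(0.4 |ΔM|) = 10^0.767 = 5.846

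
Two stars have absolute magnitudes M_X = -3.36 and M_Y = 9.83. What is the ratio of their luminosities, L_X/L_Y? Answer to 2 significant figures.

L_X/L_Y ≈ 190000

ΔM = M_X − M_Y = -13.19
L_X/L_Y = 10^(−0.4 ΔM) = 10^5.276 = 188800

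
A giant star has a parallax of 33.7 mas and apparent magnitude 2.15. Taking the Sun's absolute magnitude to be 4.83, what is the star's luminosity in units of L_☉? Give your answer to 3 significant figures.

d = 1/p = 1000/33.7 mas = 29.67 pc
M = m − 5 log₁₀ d + 5 = 2.15 − 5·1.4724 + 5 = -0.212
M − M_☉ = -0.212 − 4.83 = -5.042
L/L_☉ = 10^(−0.4 × -5.042) = 103.9

L/L_☉ ≈ 104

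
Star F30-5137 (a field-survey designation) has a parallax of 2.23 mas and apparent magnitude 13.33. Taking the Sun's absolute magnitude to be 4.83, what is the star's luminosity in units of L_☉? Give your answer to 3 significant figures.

L/L_☉ ≈ 0.801

d = 1/p = 1000/2.23 mas = 448.4 pc
M = m − 5 log₁₀ d + 5 = 13.33 − 5·2.6517 + 5 = 5.072
M − M_☉ = 5.072 − 4.83 = 0.242
L/L_☉ = 10^(−0.4 × 0.242) = 0.8006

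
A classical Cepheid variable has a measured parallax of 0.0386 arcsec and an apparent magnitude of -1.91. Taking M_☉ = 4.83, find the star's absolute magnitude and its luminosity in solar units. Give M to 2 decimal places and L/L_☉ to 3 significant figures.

M ≈ -3.98; L/L_☉ ≈ 3330

d = 1/p = 1/0.0386″ = 25.91 pc
M = m − 5 log₁₀ d + 5 = -1.91 − 5·1.4134 + 5 = -3.977
M − M_☉ = -3.977 − 4.83 = -8.807
L/L_☉ = 10^(−0.4 × -8.807) = 3333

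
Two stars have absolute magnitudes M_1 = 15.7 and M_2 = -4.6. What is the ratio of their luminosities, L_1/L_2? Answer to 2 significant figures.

ΔM = M_1 − M_2 = 20.3
L_1/L_2 = 10^(−0.4 ΔM) = 10^-8.120 = 7.586×10^-9

L_1/L_2 ≈ 7.6×10^-9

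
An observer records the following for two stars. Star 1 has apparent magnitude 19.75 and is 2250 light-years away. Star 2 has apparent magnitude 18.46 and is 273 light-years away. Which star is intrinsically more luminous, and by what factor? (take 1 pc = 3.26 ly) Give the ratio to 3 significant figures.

Star 1 is more luminous, by a factor of 20.7.

Star 1: d = 2250 ly / 3.26 = 690.2 pc
Star 1: M = m − 5 log₁₀ d + 5 = 19.75 − 5·2.8390 + 5 = 10.555
Star 2: d = 273 ly / 3.26 = 83.74 pc
Star 2: M = m − 5 log₁₀ d + 5 = 18.46 − 5·1.9229 + 5 = 13.845
ΔM = M_1 − M_2 = 10.555 − (13.845) = -3.290; smaller M is more luminous → Star 1.
L ratio = 10^(0.4 |ΔM|) = 10^1.316 = 20.70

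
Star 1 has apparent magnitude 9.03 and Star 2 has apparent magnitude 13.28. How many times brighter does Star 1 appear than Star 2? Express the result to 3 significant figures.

50.1

Magnitude difference = -4.25
Flux ratio = 10^(−0.4 Δm) = 10^(−0.4 × -4.25) = 10^1.700 = 50.12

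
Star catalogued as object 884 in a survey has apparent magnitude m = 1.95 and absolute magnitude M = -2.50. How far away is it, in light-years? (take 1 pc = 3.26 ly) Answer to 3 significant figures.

d ≈ 253 ly

Distance modulus: m − M = 1.95 − (-2.50) = 4.450
m − M = 5 log₁₀ d − 5
log₁₀ d = (m − M)/5 + 1 = 1.8900
d = 10^1.8900 = 77.62 pc
= 253.1 ly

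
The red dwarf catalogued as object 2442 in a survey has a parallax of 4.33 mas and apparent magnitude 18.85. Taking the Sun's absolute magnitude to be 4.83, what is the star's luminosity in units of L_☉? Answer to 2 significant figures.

d = 1/p = 1000/4.33 mas = 230.9 pc
M = m − 5 log₁₀ d + 5 = 18.85 − 5·2.3635 + 5 = 12.032
M − M_☉ = 12.032 − 4.83 = 7.202
L/L_☉ = 10^(−0.4 × 7.202) = 1.315×10^-3

L/L_☉ ≈ 1.3×10^-3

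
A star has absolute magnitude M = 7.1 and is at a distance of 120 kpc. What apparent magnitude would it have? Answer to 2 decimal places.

d = 120 kpc = 120000 pc
m = M + 5 log₁₀ d − 5 = 7.1 + 5·5.0792 − 5 = 27.496

m ≈ 27.50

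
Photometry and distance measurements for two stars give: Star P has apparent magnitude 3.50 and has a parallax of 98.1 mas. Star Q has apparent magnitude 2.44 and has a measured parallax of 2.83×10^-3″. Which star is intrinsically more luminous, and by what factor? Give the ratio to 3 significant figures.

Star P: p = 98.1 mas = 0.0981″ → d = 1/p = 10.19 pc
Star P: M = m − 5 log₁₀ d + 5 = 3.50 − 5·1.0083 + 5 = 3.458
Star Q: d = 1/p = 1/2.83×10^-3″ = 353.4 pc
Star Q: M = m − 5 log₁₀ d + 5 = 2.44 − 5·2.5482 + 5 = -5.301
ΔM = M_P − M_Q = 3.458 − (-5.301) = 8.759; smaller M is more luminous → Star Q.
L ratio = 10^(0.4 |ΔM|) = 10^3.504 = 3190

Star Q is more luminous, by a factor of 3190.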